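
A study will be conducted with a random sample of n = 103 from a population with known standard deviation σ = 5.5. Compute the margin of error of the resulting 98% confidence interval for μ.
Margin of error = 1.26

Margin of error = z* · σ/√n
= 2.326 · 5.5/√103
= 2.326 · 5.5/10.1489
= 1.26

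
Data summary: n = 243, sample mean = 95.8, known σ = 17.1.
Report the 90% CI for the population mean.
(94.00, 97.60)

z-interval (σ known):
z* = 1.645 for 90% confidence

Margin of error = z* · σ/√n = 1.645 · 17.1/√243 = 1.80

CI: (95.8 - 1.80, 95.8 + 1.80) = (94.00, 97.60)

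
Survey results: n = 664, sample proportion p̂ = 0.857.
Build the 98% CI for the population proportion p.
(0.825, 0.889)

Proportion CI:
SE = √(p̂(1-p̂)/n) = √(0.857 · 0.143 / 664) = 0.01359

z* = 2.326
Margin = z* · SE = 2.326 · 0.01359 = 0.0316

CI: 0.857 ± 0.0316 = (0.825, 0.889)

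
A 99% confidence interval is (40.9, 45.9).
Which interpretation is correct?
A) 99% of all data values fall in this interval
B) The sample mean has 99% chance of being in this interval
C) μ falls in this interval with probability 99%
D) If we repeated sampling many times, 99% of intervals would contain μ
D

A) Wrong — a CI is about the parameter μ, not individual data values.
B) Wrong — x̄ is observed and sits in the interval by construction.
C) Wrong — μ is fixed; the randomness lives in the interval, not in μ.
D) Correct — this is the frequentist long-run coverage interpretation.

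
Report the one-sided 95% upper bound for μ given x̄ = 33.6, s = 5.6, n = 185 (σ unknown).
μ ≤ 34.28

Upper bound (one-sided):
t* = 1.653 (one-sided for 95%)
Upper bound = x̄ + t* · s/√n = 33.6 + 1.653 · 5.6/√185 = 34.28

We are 95% confident that μ ≤ 34.28.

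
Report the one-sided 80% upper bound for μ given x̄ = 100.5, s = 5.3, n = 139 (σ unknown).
μ ≤ 100.88

Upper bound (one-sided):
t* = 0.844 (one-sided for 80%)
Upper bound = x̄ + t* · s/√n = 100.5 + 0.844 · 5.3/√139 = 100.88

We are 80% confident that μ ≤ 100.88.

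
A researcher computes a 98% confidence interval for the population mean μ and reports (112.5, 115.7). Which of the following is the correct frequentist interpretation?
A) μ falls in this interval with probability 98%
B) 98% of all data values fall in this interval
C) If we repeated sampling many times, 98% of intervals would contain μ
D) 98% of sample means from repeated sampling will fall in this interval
C

A) Wrong — μ is fixed; the randomness lives in the interval, not in μ.
B) Wrong — a CI is about the parameter μ, not individual data values.
C) Correct — this is the frequentist long-run coverage interpretation.
D) Wrong — coverage applies to intervals containing μ, not to future x̄ values.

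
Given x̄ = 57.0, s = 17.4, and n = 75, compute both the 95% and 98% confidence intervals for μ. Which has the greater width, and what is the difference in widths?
98% CI is wider by 1.55

df = 74
95% CI: t* = 1.993, (53.00, 61.00), width = 2 · t* · s/√n = 8.01
98% CI: t* = 2.378, (52.22, 61.78), width = 2 · t* · s/√n = 9.56

The 98% CI is wider by 9.56 - 8.01 = 1.55.
Higher confidence requires a wider interval.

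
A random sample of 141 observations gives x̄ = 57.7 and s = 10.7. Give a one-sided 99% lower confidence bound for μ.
μ ≥ 55.58

Lower bound (one-sided):
t* = 2.353 (one-sided for 99%)
Lower bound = x̄ - t* · s/√n = 57.7 - 2.353 · 10.7/√141 = 55.58

We are 99% confident that μ ≥ 55.58.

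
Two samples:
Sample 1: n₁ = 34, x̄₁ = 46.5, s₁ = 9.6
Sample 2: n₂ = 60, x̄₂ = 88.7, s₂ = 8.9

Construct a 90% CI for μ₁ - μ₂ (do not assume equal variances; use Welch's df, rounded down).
(-45.55, -38.85)

Difference: x̄₁ - x̄₂ = -42.20
SE = √(s₁²/n₁ + s₂²/n₂) = √(9.6²/34 + 8.9²/60) = 2.0077
df = 64.42 → 64 (Welch–Satterthwaite, rounded down)
t* = 1.669

CI: -42.20 ± 1.669 · 2.0077 = -42.20 ± 3.35 = (-45.55, -38.85)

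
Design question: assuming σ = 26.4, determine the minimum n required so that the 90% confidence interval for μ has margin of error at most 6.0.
n ≥ 53

For margin E ≤ 6.0:
n ≥ (z* · σ / E)²
n ≥ (1.645 · 26.4 / 6.0)²
n ≥ 52.39

Minimum n = 53 (rounding up)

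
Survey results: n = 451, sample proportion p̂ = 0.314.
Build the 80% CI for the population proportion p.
(0.286, 0.342)

Proportion CI:
SE = √(p̂(1-p̂)/n) = √(0.314 · 0.686 / 451) = 0.02185

z* = 1.282
Margin = z* · SE = 1.282 · 0.02185 = 0.0280

CI: 0.314 ± 0.0280 = (0.286, 0.342)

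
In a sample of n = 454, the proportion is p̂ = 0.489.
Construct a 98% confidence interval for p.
(0.434, 0.544)

Proportion CI:
SE = √(p̂(1-p̂)/n) = √(0.489 · 0.511 / 454) = 0.02346

z* = 2.326
Margin = z* · SE = 2.326 · 0.02346 = 0.0546

CI: 0.489 ± 0.0546 = (0.434, 0.544)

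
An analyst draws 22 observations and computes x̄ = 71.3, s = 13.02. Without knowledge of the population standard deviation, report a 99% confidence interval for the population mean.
(63.44, 79.16)

t-interval (σ unknown):
df = n - 1 = 21
t* = 2.831 for 99% confidence

Margin of error = t* · s/√n = 2.831 · 13.02/√22 = 7.86

CI: (63.44, 79.16)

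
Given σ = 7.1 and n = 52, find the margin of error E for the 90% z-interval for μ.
Margin of error = 1.62

Margin of error = z* · σ/√n
= 1.645 · 7.1/√52
= 1.645 · 7.1/7.2111
= 1.62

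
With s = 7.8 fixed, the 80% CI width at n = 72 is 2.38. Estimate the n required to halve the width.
n ≈ 288

CI width ∝ 1/√n
To reduce width by factor 2, need √n to grow by 2 → need 2² = 4 times as many samples.

Current: n = 72, width = 2.38
New: n = 288, width ≈ 1.18

Width reduced by factor of 2.38/1.18 = 2.02.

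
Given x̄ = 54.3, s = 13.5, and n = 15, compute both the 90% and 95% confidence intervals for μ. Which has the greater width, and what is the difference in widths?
95% CI is wider by 2.67

df = 14
90% CI: t* = 1.761, (48.16, 60.44), width = 2 · t* · s/√n = 12.28
95% CI: t* = 2.145, (46.82, 61.78), width = 2 · t* · s/√n = 14.95

The 95% CI is wider by 14.95 - 12.28 = 2.67.
Higher confidence requires a wider interval.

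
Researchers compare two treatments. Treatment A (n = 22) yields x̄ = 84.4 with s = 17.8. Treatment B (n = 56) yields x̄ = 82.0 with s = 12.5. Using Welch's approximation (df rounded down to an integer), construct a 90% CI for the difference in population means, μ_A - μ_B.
(-4.64, 9.44)

Difference: x̄₁ - x̄₂ = 2.40
SE = √(s₁²/n₁ + s₂²/n₂) = √(17.8²/22 + 12.5²/56) = 4.1463
df = 29.50 → 29 (Welch–Satterthwaite, rounded down)
t* = 1.699

CI: 2.40 ± 1.699 · 4.1463 = 2.40 ± 7.04 = (-4.64, 9.44)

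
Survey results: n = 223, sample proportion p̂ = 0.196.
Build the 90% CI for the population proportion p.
(0.152, 0.240)

Proportion CI:
SE = √(p̂(1-p̂)/n) = √(0.196 · 0.804 / 223) = 0.02658

z* = 1.645
Margin = z* · SE = 1.645 · 0.02658 = 0.0437

CI: 0.196 ± 0.0437 = (0.152, 0.240)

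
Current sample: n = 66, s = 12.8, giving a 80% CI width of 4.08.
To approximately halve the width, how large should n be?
n ≈ 264

CI width ∝ 1/√n
To reduce width by factor 2, need √n to grow by 2 → need 2² = 4 times as many samples.

Current: n = 66, width = 4.08
New: n = 264, width ≈ 2.02

Width reduced by factor of 4.08/2.02 = 2.02.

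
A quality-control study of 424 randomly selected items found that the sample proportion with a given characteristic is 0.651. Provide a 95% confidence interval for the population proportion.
(0.606, 0.696)

Proportion CI:
SE = √(p̂(1-p̂)/n) = √(0.651 · 0.349 / 424) = 0.02315

z* = 1.960
Margin = z* · SE = 1.960 · 0.02315 = 0.0454

CI: 0.651 ± 0.0454 = (0.606, 0.696)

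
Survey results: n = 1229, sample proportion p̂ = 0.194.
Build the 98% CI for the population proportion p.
(0.168, 0.220)

Proportion CI:
SE = √(p̂(1-p̂)/n) = √(0.194 · 0.806 / 1229) = 0.01128

z* = 2.326
Margin = z* · SE = 2.326 · 0.01128 = 0.0262

CI: 0.194 ± 0.0262 = (0.168, 0.220)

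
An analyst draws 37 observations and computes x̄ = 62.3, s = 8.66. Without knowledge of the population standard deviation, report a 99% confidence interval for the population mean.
(58.43, 66.17)

t-interval (σ unknown):
df = n - 1 = 36
t* = 2.719 for 99% confidence

Margin of error = t* · s/√n = 2.719 · 8.66/√37 = 3.87

CI: (58.43, 66.17)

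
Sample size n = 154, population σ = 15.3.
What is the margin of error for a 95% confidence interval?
Margin of error = 2.42

Margin of error = z* · σ/√n
= 1.960 · 15.3/√154
= 1.960 · 15.3/12.4097
= 2.42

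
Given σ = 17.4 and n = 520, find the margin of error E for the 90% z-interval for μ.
Margin of error = 1.26

Margin of error = z* · σ/√n
= 1.645 · 17.4/√520
= 1.645 · 17.4/22.8035
= 1.26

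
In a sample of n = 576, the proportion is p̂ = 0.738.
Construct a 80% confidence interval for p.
(0.715, 0.761)

Proportion CI:
SE = √(p̂(1-p̂)/n) = √(0.738 · 0.262 / 576) = 0.01832

z* = 1.282
Margin = z* · SE = 1.282 · 0.01832 = 0.0235

CI: 0.738 ± 0.0235 = (0.715, 0.761)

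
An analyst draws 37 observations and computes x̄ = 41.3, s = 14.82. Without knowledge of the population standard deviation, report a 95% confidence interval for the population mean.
(36.36, 46.24)

t-interval (σ unknown):
df = n - 1 = 36
t* = 2.028 for 95% confidence

Margin of error = t* · s/√n = 2.028 · 14.82/√37 = 4.94

CI: (36.36, 46.24)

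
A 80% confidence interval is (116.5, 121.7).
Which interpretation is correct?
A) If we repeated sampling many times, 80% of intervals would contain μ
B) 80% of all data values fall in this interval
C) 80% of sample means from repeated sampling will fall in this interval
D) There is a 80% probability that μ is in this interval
A

A) Correct — this is the frequentist long-run coverage interpretation.
B) Wrong — a CI is about the parameter μ, not individual data values.
C) Wrong — coverage applies to intervals containing μ, not to future x̄ values.
D) Wrong — μ is fixed; the randomness lives in the interval, not in μ.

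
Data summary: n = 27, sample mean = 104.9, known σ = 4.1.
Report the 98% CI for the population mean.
(103.06, 106.74)

z-interval (σ known):
z* = 2.326 for 98% confidence

Margin of error = z* · σ/√n = 2.326 · 4.1/√27 = 1.84

CI: (104.9 - 1.84, 104.9 + 1.84) = (103.06, 106.74)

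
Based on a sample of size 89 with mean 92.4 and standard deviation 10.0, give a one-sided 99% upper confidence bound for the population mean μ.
μ ≤ 94.91

Upper bound (one-sided):
t* = 2.369 (one-sided for 99%)
Upper bound = x̄ + t* · s/√n = 92.4 + 2.369 · 10.0/√89 = 94.91

We are 99% confident that μ ≤ 94.91.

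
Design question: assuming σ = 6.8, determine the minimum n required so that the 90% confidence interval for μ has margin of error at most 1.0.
n ≥ 126

For margin E ≤ 1.0:
n ≥ (z* · σ / E)²
n ≥ (1.645 · 6.8 / 1.0)²
n ≥ 125.13

Minimum n = 126 (rounding up)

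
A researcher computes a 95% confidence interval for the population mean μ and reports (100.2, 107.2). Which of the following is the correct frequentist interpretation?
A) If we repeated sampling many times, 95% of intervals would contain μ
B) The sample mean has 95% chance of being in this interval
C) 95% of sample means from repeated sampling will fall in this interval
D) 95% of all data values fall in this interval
A

A) Correct — this is the frequentist long-run coverage interpretation.
B) Wrong — x̄ is observed and sits in the interval by construction.
C) Wrong — coverage applies to intervals containing μ, not to future x̄ values.
D) Wrong — a CI is about the parameter μ, not individual data values.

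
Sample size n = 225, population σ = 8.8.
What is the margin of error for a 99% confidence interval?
Margin of error = 1.51

Margin of error = z* · σ/√n
= 2.576 · 8.8/√225
= 2.576 · 8.8/15.0000
= 1.51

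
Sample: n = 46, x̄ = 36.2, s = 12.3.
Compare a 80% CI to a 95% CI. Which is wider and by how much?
95% CI is wider by 2.58

df = 45
80% CI: t* = 1.301, (33.84, 38.56), width = 2 · t* · s/√n = 4.72
95% CI: t* = 2.014, (32.55, 39.85), width = 2 · t* · s/√n = 7.30

The 95% CI is wider by 7.30 - 4.72 = 2.58.
Higher confidence requires a wider interval.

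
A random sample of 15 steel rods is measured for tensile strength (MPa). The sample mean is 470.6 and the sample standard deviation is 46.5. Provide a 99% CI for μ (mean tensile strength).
(434.86, 506.34)

t-interval (σ unknown):
df = n - 1 = 14
t* = 2.977 for 99% confidence

Margin of error = t* · s/√n = 2.977 · 46.5/√15 = 35.74

CI: (434.86, 506.34)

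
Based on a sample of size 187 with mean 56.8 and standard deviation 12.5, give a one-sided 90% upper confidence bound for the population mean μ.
μ ≤ 57.98

Upper bound (one-sided):
t* = 1.286 (one-sided for 90%)
Upper bound = x̄ + t* · s/√n = 56.8 + 1.286 · 12.5/√187 = 57.98

We are 90% confident that μ ≤ 57.98.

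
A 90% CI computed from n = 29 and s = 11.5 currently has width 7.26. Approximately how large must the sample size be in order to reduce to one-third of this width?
n ≈ 261

CI width ∝ 1/√n
To reduce width by factor 3, need √n to grow by 3 → need 3² = 9 times as many samples.

Current: n = 29, width = 7.26
New: n = 261, width ≈ 2.35

Width reduced by factor of 7.26/2.35 = 3.09.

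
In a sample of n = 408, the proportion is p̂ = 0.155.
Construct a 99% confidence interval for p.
(0.109, 0.201)

Proportion CI:
SE = √(p̂(1-p̂)/n) = √(0.155 · 0.845 / 408) = 0.01792

z* = 2.576
Margin = z* · SE = 2.576 · 0.01792 = 0.0462

CI: 0.155 ± 0.0462 = (0.109, 0.201)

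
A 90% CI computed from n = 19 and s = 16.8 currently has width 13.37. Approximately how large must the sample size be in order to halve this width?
n ≈ 76

CI width ∝ 1/√n
To reduce width by factor 2, need √n to grow by 2 → need 2² = 4 times as many samples.

Current: n = 19, width = 13.37
New: n = 76, width ≈ 6.42

Width reduced by factor of 13.37/6.42 = 2.08.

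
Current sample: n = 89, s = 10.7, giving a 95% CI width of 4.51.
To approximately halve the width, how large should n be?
n ≈ 356

CI width ∝ 1/√n
To reduce width by factor 2, need √n to grow by 2 → need 2² = 4 times as many samples.

Current: n = 89, width = 4.51
New: n = 356, width ≈ 2.23

Width reduced by factor of 4.51/2.23 = 2.02.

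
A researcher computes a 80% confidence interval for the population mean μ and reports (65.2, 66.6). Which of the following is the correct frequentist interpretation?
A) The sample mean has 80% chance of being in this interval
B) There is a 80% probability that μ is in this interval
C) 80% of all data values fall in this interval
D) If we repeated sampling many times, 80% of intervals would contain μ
D

A) Wrong — x̄ is observed and sits in the interval by construction.
B) Wrong — μ is fixed; the randomness lives in the interval, not in μ.
C) Wrong — a CI is about the parameter μ, not individual data values.
D) Correct — this is the frequentist long-run coverage interpretation.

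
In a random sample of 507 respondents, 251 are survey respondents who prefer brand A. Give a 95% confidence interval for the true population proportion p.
(0.452, 0.539)

Proportion CI:
p̂ = 251/507 = 0.49507
SE = √(p̂(1-p̂)/n) = √(0.49507 · 0.50493 / 507) = 0.02220

z* = 1.960
Margin = z* · SE = 1.960 · 0.02220 = 0.0435

CI: 0.49507 ± 0.0435 = (0.452, 0.539)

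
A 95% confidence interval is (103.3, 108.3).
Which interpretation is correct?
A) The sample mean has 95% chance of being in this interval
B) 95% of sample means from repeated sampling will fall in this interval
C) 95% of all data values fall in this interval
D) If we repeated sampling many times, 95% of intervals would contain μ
D

A) Wrong — x̄ is observed and sits in the interval by construction.
B) Wrong — coverage applies to intervals containing μ, not to future x̄ values.
C) Wrong — a CI is about the parameter μ, not individual data values.
D) Correct — this is the frequentist long-run coverage interpretation.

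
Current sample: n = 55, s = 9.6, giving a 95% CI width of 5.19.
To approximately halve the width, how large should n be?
n ≈ 220

CI width ∝ 1/√n
To reduce width by factor 2, need √n to grow by 2 → need 2² = 4 times as many samples.

Current: n = 55, width = 5.19
New: n = 220, width ≈ 2.55

Width reduced by factor of 5.19/2.55 = 2.04.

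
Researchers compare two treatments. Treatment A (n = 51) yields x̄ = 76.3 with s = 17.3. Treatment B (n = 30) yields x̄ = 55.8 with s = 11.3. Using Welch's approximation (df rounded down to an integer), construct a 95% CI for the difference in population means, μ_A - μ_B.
(14.16, 26.84)

Difference: x̄₁ - x̄₂ = 20.50
SE = √(s₁²/n₁ + s₂²/n₂) = √(17.3²/51 + 11.3²/30) = 3.1819
df = 78.05 → 78 (Welch–Satterthwaite, rounded down)
t* = 1.991

CI: 20.50 ± 1.991 · 3.1819 = 20.50 ± 6.34 = (14.16, 26.84)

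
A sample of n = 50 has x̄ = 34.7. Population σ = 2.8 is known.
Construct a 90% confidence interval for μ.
(34.05, 35.35)

z-interval (σ known):
z* = 1.645 for 90% confidence

Margin of error = z* · σ/√n = 1.645 · 2.8/√50 = 0.65

CI: (34.7 - 0.65, 34.7 + 0.65) = (34.05, 35.35)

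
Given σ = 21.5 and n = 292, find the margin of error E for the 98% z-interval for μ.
Margin of error = 2.93

Margin of error = z* · σ/√n
= 2.326 · 21.5/√292
= 2.326 · 21.5/17.0880
= 2.93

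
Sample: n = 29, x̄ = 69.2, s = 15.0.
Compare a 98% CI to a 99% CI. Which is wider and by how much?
99% CI is wider by 1.65

df = 28
98% CI: t* = 2.467, (62.33, 76.07), width = 2 · t* · s/√n = 13.74
99% CI: t* = 2.763, (61.50, 76.90), width = 2 · t* · s/√n = 15.39

The 99% CI is wider by 15.39 - 13.74 = 1.65.
Higher confidence requires a wider interval.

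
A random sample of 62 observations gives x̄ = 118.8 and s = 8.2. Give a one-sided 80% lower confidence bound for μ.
μ ≥ 117.92

Lower bound (one-sided):
t* = 0.848 (one-sided for 80%)
Lower bound = x̄ - t* · s/√n = 118.8 - 0.848 · 8.2/√62 = 117.92

We are 80% confident that μ ≥ 117.92.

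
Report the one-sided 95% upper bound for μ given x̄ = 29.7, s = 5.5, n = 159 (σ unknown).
μ ≤ 30.42

Upper bound (one-sided):
t* = 1.655 (one-sided for 95%)
Upper bound = x̄ + t* · s/√n = 29.7 + 1.655 · 5.5/√159 = 30.42

We are 95% confident that μ ≤ 30.42.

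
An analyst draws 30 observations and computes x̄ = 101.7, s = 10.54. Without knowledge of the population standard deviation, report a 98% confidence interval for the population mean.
(96.96, 106.44)

t-interval (σ unknown):
df = n - 1 = 29
t* = 2.462 for 98% confidence

Margin of error = t* · s/√n = 2.462 · 10.54/√30 = 4.74

CI: (96.96, 106.44)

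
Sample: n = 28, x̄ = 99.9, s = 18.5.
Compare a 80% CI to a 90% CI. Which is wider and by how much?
90% CI is wider by 2.72

df = 27
80% CI: t* = 1.314, (95.31, 104.49), width = 2 · t* · s/√n = 9.19
90% CI: t* = 1.703, (93.95, 105.85), width = 2 · t* · s/√n = 11.91

The 90% CI is wider by 11.91 - 9.19 = 2.72.
Higher confidence requires a wider interval.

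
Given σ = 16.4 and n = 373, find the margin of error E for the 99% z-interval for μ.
Margin of error = 2.19

Margin of error = z* · σ/√n
= 2.576 · 16.4/√373
= 2.576 · 16.4/19.3132
= 2.19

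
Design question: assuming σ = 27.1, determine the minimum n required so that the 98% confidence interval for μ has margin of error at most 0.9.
n ≥ 4906

For margin E ≤ 0.9:
n ≥ (z* · σ / E)²
n ≥ (2.326 · 27.1 / 0.9)²
n ≥ 4905.38

Minimum n = 4906 (rounding up)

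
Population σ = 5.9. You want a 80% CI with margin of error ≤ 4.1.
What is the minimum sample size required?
n ≥ 4

For margin E ≤ 4.1:
n ≥ (z* · σ / E)²
n ≥ (1.282 · 5.9 / 4.1)²
n ≥ 3.40

Minimum n = 4 (rounding up)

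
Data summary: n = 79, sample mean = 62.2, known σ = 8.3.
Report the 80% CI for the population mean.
(61.00, 63.40)

z-interval (σ known):
z* = 1.282 for 80% confidence

Margin of error = z* · σ/√n = 1.282 · 8.3/√79 = 1.20

CI: (62.2 - 1.20, 62.2 + 1.20) = (61.00, 63.40)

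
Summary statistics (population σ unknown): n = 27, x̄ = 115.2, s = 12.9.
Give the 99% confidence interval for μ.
(108.30, 122.10)

t-interval (σ unknown):
df = n - 1 = 26
t* = 2.779 for 99% confidence

Margin of error = t* · s/√n = 2.779 · 12.9/√27 = 6.90

CI: (108.30, 122.10)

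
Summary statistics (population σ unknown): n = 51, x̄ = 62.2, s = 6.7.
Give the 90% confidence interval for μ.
(60.63, 63.77)

t-interval (σ unknown):
df = n - 1 = 50
t* = 1.676 for 90% confidence

Margin of error = t* · s/√n = 1.676 · 6.7/√51 = 1.57

CI: (60.63, 63.77)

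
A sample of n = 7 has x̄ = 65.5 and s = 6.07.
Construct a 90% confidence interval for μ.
(61.04, 69.96)

t-interval (σ unknown):
df = n - 1 = 6
t* = 1.943 for 90% confidence

Margin of error = t* · s/√n = 1.943 · 6.07/√7 = 4.46

CI: (61.04, 69.96)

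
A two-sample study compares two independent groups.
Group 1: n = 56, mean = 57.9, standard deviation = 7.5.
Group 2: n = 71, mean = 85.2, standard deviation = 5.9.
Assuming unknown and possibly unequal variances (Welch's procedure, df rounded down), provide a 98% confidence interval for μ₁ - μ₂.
(-30.19, -24.41)

Difference: x̄₁ - x̄₂ = -27.30
SE = √(s₁²/n₁ + s₂²/n₂) = √(7.5²/56 + 5.9²/71) = 1.2226
df = 102.59 → 102 (Welch–Satterthwaite, rounded down)
t* = 2.363

CI: -27.30 ± 2.363 · 1.2226 = -27.30 ± 2.89 = (-30.19, -24.41)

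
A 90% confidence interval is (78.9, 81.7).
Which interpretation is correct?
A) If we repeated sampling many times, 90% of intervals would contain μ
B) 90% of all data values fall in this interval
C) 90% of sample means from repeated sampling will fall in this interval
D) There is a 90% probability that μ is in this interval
A

A) Correct — this is the frequentist long-run coverage interpretation.
B) Wrong — a CI is about the parameter μ, not individual data values.
C) Wrong — coverage applies to intervals containing μ, not to future x̄ values.
D) Wrong — μ is fixed; the randomness lives in the interval, not in μ.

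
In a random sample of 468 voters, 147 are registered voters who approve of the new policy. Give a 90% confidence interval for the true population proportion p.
(0.279, 0.349)

Proportion CI:
p̂ = 147/468 = 0.31410
SE = √(p̂(1-p̂)/n) = √(0.31410 · 0.68590 / 468) = 0.02146

z* = 1.645
Margin = z* · SE = 1.645 · 0.02146 = 0.0353

CI: 0.31410 ± 0.0353 = (0.279, 0.349)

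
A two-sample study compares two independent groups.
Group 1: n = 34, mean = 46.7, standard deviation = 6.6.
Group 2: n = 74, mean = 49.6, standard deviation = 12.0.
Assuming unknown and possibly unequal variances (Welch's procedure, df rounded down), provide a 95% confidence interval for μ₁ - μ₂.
(-6.46, 0.66)

Difference: x̄₁ - x̄₂ = -2.90
SE = √(s₁²/n₁ + s₂²/n₂) = √(6.6²/34 + 12.0²/74) = 1.7964
df = 102.49 → 102 (Welch–Satterthwaite, rounded down)
t* = 1.983

CI: -2.90 ± 1.983 · 1.7964 = -2.90 ± 3.56 = (-6.46, 0.66)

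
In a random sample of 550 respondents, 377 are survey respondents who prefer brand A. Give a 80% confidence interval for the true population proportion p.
(0.660, 0.711)

Proportion CI:
p̂ = 377/550 = 0.68545
SE = √(p̂(1-p̂)/n) = √(0.68545 · 0.31455 / 550) = 0.01980

z* = 1.282
Margin = z* · SE = 1.282 · 0.01980 = 0.0254

CI: 0.68545 ± 0.0254 = (0.660, 0.711)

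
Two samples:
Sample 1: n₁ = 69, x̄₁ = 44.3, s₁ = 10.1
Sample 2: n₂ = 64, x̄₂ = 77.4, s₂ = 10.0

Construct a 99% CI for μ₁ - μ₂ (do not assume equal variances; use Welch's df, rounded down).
(-37.66, -28.54)

Difference: x̄₁ - x̄₂ = -33.10
SE = √(s₁²/n₁ + s₂²/n₂) = √(10.1²/69 + 10.0²/64) = 1.7438
df = 130.43 → 130 (Welch–Satterthwaite, rounded down)
t* = 2.614

CI: -33.10 ± 2.614 · 1.7438 = -33.10 ± 4.56 = (-37.66, -28.54)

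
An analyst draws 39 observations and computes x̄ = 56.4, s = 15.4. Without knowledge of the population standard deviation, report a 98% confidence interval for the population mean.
(50.41, 62.39)

t-interval (σ unknown):
df = n - 1 = 38
t* = 2.429 for 98% confidence

Margin of error = t* · s/√n = 2.429 · 15.4/√39 = 5.99

CI: (50.41, 62.39)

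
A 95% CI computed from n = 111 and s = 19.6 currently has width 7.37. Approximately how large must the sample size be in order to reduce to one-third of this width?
n ≈ 999

CI width ∝ 1/√n
To reduce width by factor 3, need √n to grow by 3 → need 3² = 9 times as many samples.

Current: n = 111, width = 7.37
New: n = 999, width ≈ 2.43

Width reduced by factor of 7.37/2.43 = 3.03.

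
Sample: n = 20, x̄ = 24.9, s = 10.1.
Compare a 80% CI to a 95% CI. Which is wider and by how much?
95% CI is wider by 3.45

df = 19
80% CI: t* = 1.328, (21.90, 27.90), width = 2 · t* · s/√n = 6.00
95% CI: t* = 2.093, (20.17, 29.63), width = 2 · t* · s/√n = 9.45

The 95% CI is wider by 9.45 - 6.00 = 3.45.
Higher confidence requires a wider interval.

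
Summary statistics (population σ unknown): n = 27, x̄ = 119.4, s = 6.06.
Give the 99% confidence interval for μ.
(116.16, 122.64)

t-interval (σ unknown):
df = n - 1 = 26
t* = 2.779 for 99% confidence

Margin of error = t* · s/√n = 2.779 · 6.06/√27 = 3.24

CI: (116.16, 122.64)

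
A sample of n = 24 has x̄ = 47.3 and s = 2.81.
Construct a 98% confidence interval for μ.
(45.87, 48.73)

t-interval (σ unknown):
df = n - 1 = 23
t* = 2.500 for 98% confidence

Margin of error = t* · s/√n = 2.500 · 2.81/√24 = 1.43

CI: (45.87, 48.73)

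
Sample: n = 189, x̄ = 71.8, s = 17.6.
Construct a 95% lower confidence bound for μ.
μ ≥ 69.68

Lower bound (one-sided):
t* = 1.653 (one-sided for 95%)
Lower bound = x̄ - t* · s/√n = 71.8 - 1.653 · 17.6/√189 = 69.68

We are 95% confident that μ ≥ 69.68.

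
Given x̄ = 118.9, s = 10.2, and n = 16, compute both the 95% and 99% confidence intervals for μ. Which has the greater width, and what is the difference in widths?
99% CI is wider by 4.16

df = 15
95% CI: t* = 2.131, (113.47, 124.33), width = 2 · t* · s/√n = 10.87
99% CI: t* = 2.947, (111.39, 126.41), width = 2 · t* · s/√n = 15.03

The 99% CI is wider by 15.03 - 10.87 = 4.16.
Higher confidence requires a wider interval.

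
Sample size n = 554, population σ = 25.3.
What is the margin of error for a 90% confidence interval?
Margin of error = 1.77

Margin of error = z* · σ/√n
= 1.645 · 25.3/√554
= 1.645 · 25.3/23.5372
= 1.77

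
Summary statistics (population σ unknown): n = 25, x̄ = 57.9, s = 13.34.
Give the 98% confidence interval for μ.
(51.25, 64.55)

t-interval (σ unknown):
df = n - 1 = 24
t* = 2.492 for 98% confidence

Margin of error = t* · s/√n = 2.492 · 13.34/√25 = 6.65

CI: (51.25, 64.55)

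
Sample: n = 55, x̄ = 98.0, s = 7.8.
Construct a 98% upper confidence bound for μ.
μ ≤ 100.21

Upper bound (one-sided):
t* = 2.105 (one-sided for 98%)
Upper bound = x̄ + t* · s/√n = 98.0 + 2.105 · 7.8/√55 = 100.21

We are 98% confident that μ ≤ 100.21.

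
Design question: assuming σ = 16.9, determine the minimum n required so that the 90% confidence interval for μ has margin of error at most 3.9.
n ≥ 51

For margin E ≤ 3.9:
n ≥ (z* · σ / E)²
n ≥ (1.645 · 16.9 / 3.9)²
n ≥ 50.81

Minimum n = 51 (rounding up)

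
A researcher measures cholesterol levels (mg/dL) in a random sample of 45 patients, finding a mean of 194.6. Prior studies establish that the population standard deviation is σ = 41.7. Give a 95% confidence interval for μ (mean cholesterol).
(182.42, 206.78)

z-interval (σ known):
z* = 1.960 for 95% confidence

Margin of error = z* · σ/√n = 1.960 · 41.7/√45 = 12.18

CI: (194.6 - 12.18, 194.6 + 12.18) = (182.42, 206.78)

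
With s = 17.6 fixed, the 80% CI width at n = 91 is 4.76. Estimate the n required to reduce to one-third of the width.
n ≈ 819

CI width ∝ 1/√n
To reduce width by factor 3, need √n to grow by 3 → need 3² = 9 times as many samples.

Current: n = 91, width = 4.76
New: n = 819, width ≈ 1.58

Width reduced by factor of 4.76/1.58 = 3.01.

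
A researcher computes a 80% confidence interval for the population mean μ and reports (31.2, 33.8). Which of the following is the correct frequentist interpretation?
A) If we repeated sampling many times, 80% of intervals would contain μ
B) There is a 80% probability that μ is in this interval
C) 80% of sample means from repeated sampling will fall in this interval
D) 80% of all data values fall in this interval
A

A) Correct — this is the frequentist long-run coverage interpretation.
B) Wrong — μ is fixed; the randomness lives in the interval, not in μ.
C) Wrong — coverage applies to intervals containing μ, not to future x̄ values.
D) Wrong — a CI is about the parameter μ, not individual data values.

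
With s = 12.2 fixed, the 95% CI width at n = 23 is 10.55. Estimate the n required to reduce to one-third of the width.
n ≈ 207

CI width ∝ 1/√n
To reduce width by factor 3, need √n to grow by 3 → need 3² = 9 times as many samples.

Current: n = 23, width = 10.55
New: n = 207, width ≈ 3.34

Width reduced by factor of 10.55/3.34 = 3.16.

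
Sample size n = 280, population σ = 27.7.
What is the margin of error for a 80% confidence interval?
Margin of error = 2.12

Margin of error = z* · σ/√n
= 1.282 · 27.7/√280
= 1.282 · 27.7/16.7332
= 2.12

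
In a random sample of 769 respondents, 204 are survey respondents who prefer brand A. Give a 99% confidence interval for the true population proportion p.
(0.224, 0.306)

Proportion CI:
p̂ = 204/769 = 0.26528
SE = √(p̂(1-p̂)/n) = √(0.26528 · 0.73472 / 769) = 0.01592

z* = 2.576
Margin = z* · SE = 2.576 · 0.01592 = 0.0410

CI: 0.26528 ± 0.0410 = (0.224, 0.306)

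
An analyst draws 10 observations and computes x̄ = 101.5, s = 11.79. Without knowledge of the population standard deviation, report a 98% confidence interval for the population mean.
(90.98, 112.02)

t-interval (σ unknown):
df = n - 1 = 9
t* = 2.821 for 98% confidence

Margin of error = t* · s/√n = 2.821 · 11.79/√10 = 10.52

CI: (90.98, 112.02)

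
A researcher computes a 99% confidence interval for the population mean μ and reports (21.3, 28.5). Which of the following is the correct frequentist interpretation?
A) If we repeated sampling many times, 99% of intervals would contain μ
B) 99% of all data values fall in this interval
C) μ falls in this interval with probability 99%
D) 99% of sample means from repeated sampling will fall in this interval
A

A) Correct — this is the frequentist long-run coverage interpretation.
B) Wrong — a CI is about the parameter μ, not individual data values.
C) Wrong — μ is fixed; the randomness lives in the interval, not in μ.
D) Wrong — coverage applies to intervals containing μ, not to future x̄ values.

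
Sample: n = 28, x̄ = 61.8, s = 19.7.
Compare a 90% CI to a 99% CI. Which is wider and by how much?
99% CI is wider by 7.95

df = 27
90% CI: t* = 1.703, (55.46, 68.14), width = 2 · t* · s/√n = 12.68
99% CI: t* = 2.771, (51.48, 72.12), width = 2 · t* · s/√n = 20.63

The 99% CI is wider by 20.63 - 12.68 = 7.95.
Higher confidence requires a wider interval.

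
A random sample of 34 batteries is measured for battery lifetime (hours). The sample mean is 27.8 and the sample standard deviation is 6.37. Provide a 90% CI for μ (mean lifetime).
(25.95, 29.65)

t-interval (σ unknown):
df = n - 1 = 33
t* = 1.692 for 90% confidence

Margin of error = t* · s/√n = 1.692 · 6.37/√34 = 1.85

CI: (25.95, 29.65)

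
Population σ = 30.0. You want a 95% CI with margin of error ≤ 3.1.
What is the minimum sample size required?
n ≥ 360

For margin E ≤ 3.1:
n ≥ (z* · σ / E)²
n ≥ (1.960 · 30.0 / 3.1)²
n ≥ 359.78

Minimum n = 360 (rounding up)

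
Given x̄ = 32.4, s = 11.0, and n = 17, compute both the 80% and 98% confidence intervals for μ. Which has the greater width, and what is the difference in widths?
98% CI is wider by 6.65

df = 16
80% CI: t* = 1.337, (28.83, 35.97), width = 2 · t* · s/√n = 7.13
98% CI: t* = 2.583, (25.51, 39.29), width = 2 · t* · s/√n = 13.78

The 98% CI is wider by 13.78 - 7.13 = 6.65.
Higher confidence requires a wider interval.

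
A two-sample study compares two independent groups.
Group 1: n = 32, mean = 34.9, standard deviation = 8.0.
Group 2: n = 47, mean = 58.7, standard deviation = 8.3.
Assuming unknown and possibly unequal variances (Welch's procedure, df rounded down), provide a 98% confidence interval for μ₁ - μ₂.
(-28.23, -19.37)

Difference: x̄₁ - x̄₂ = -23.80
SE = √(s₁²/n₁ + s₂²/n₂) = √(8.0²/32 + 8.3²/47) = 1.8617
df = 68.35 → 68 (Welch–Satterthwaite, rounded down)
t* = 2.382

CI: -23.80 ± 2.382 · 1.8617 = -23.80 ± 4.43 = (-28.23, -19.37)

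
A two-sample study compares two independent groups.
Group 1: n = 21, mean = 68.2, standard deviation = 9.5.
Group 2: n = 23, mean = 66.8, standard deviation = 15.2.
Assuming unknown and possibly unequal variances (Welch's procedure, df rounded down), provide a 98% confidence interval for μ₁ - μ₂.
(-7.81, 10.61)

Difference: x̄₁ - x̄₂ = 1.40
SE = √(s₁²/n₁ + s₂²/n₂) = √(9.5²/21 + 15.2²/23) = 3.7872
df = 37.33 → 37 (Welch–Satterthwaite, rounded down)
t* = 2.431

CI: 1.40 ± 2.431 · 3.7872 = 1.40 ± 9.21 = (-7.81, 10.61)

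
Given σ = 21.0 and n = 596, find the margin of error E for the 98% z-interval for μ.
Margin of error = 2.00

Margin of error = z* · σ/√n
= 2.326 · 21.0/√596
= 2.326 · 21.0/24.4131
= 2.00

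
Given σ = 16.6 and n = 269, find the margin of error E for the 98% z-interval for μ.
Margin of error = 2.35

Margin of error = z* · σ/√n
= 2.326 · 16.6/√269
= 2.326 · 16.6/16.4012
= 2.35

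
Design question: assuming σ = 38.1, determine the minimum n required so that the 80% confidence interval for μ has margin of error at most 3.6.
n ≥ 185

For margin E ≤ 3.6:
n ≥ (z* · σ / E)²
n ≥ (1.282 · 38.1 / 3.6)²
n ≥ 184.09

Minimum n = 185 (rounding up)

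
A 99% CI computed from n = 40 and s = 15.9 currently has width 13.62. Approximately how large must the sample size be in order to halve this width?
n ≈ 160

CI width ∝ 1/√n
To reduce width by factor 2, need √n to grow by 2 → need 2² = 4 times as many samples.

Current: n = 40, width = 13.62
New: n = 160, width ≈ 6.55

Width reduced by factor of 13.62/6.55 = 2.08.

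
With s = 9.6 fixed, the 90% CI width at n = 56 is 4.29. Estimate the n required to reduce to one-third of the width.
n ≈ 504

CI width ∝ 1/√n
To reduce width by factor 3, need √n to grow by 3 → need 3² = 9 times as many samples.

Current: n = 56, width = 4.29
New: n = 504, width ≈ 1.41

Width reduced by factor of 4.29/1.41 = 3.04.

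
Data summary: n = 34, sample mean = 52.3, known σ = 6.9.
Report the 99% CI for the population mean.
(49.25, 55.35)

z-interval (σ known):
z* = 2.576 for 99% confidence

Margin of error = z* · σ/√n = 2.576 · 6.9/√34 = 3.05

CI: (52.3 - 3.05, 52.3 + 3.05) = (49.25, 55.35)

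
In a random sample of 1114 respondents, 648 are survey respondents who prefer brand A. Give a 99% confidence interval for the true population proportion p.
(0.544, 0.620)

Proportion CI:
p̂ = 648/1114 = 0.58169
SE = √(p̂(1-p̂)/n) = √(0.58169 · 0.41831 / 1114) = 0.01478

z* = 2.576
Margin = z* · SE = 2.576 · 0.01478 = 0.0381

CI: 0.58169 ± 0.0381 = (0.544, 0.620)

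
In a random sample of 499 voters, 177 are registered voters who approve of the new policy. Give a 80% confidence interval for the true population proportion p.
(0.327, 0.382)

Proportion CI:
p̂ = 177/499 = 0.35471
SE = √(p̂(1-p̂)/n) = √(0.35471 · 0.64529 / 499) = 0.02142

z* = 1.282
Margin = z* · SE = 1.282 · 0.02142 = 0.0275

CI: 0.35471 ± 0.0275 = (0.327, 0.382)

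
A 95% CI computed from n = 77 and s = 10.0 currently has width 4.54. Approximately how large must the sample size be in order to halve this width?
n ≈ 308

CI width ∝ 1/√n
To reduce width by factor 2, need √n to grow by 2 → need 2² = 4 times as many samples.

Current: n = 77, width = 4.54
New: n = 308, width ≈ 2.24

Width reduced by factor of 4.54/2.24 = 2.03.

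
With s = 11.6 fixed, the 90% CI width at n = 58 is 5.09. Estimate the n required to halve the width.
n ≈ 232

CI width ∝ 1/√n
To reduce width by factor 2, need √n to grow by 2 → need 2² = 4 times as many samples.

Current: n = 58, width = 5.09
New: n = 232, width ≈ 2.51

Width reduced by factor of 5.09/2.51 = 2.03.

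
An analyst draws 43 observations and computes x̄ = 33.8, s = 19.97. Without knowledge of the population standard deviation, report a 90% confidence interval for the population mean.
(28.68, 38.92)

t-interval (σ unknown):
df = n - 1 = 42
t* = 1.682 for 90% confidence

Margin of error = t* · s/√n = 1.682 · 19.97/√43 = 5.12

CI: (28.68, 38.92)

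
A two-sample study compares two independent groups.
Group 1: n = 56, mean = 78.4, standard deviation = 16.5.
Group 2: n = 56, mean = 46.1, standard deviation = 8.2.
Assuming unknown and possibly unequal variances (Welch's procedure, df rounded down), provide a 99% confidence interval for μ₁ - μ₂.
(25.80, 38.80)

Difference: x̄₁ - x̄₂ = 32.30
SE = √(s₁²/n₁ + s₂²/n₂) = √(16.5²/56 + 8.2²/56) = 2.4622
df = 80.61 → 80 (Welch–Satterthwaite, rounded down)
t* = 2.639

CI: 32.30 ± 2.639 · 2.4622 = 32.30 ± 6.50 = (25.80, 38.80)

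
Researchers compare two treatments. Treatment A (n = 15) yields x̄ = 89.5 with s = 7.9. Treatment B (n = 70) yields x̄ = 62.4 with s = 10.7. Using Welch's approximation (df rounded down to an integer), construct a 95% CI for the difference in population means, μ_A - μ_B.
(22.15, 32.05)

Difference: x̄₁ - x̄₂ = 27.10
SE = √(s₁²/n₁ + s₂²/n₂) = √(7.9²/15 + 10.7²/70) = 2.4075
df = 26.34 → 26 (Welch–Satterthwaite, rounded down)
t* = 2.056

CI: 27.10 ± 2.056 · 2.4075 = 27.10 ± 4.95 = (22.15, 32.05)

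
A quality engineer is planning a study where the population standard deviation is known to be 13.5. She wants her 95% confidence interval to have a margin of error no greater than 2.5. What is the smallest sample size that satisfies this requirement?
n ≥ 113

For margin E ≤ 2.5:
n ≥ (z* · σ / E)²
n ≥ (1.960 · 13.5 / 2.5)²
n ≥ 112.02

Minimum n = 113 (rounding up)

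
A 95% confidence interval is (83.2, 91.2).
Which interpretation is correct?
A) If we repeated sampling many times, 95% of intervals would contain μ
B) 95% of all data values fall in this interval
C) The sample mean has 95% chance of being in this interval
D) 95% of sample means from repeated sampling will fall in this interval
A

A) Correct — this is the frequentist long-run coverage interpretation.
B) Wrong — a CI is about the parameter μ, not individual data values.
C) Wrong — x̄ is observed and sits in the interval by construction.
D) Wrong — coverage applies to intervals containing μ, not to future x̄ values.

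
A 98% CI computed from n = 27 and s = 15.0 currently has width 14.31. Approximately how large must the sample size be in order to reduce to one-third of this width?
n ≈ 243

CI width ∝ 1/√n
To reduce width by factor 3, need √n to grow by 3 → need 3² = 9 times as many samples.

Current: n = 27, width = 14.31
New: n = 243, width ≈ 4.51

Width reduced by factor of 14.31/4.51 = 3.17.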